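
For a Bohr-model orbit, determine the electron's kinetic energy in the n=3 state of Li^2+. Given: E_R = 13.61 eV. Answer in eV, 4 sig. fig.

13.61 eV

For a Coulomb orbit the virial theorem gives K = −E_n.
E_n = −E_R·Z²/n², so K = E_R·Z²/n² = 13.61 × 3²/3² = 13.61 eV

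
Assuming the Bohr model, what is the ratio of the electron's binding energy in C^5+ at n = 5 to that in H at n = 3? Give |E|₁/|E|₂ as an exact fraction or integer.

|E| ∝ Z^2 · n^-2
|E|₁/|E|₂ = (6/1)^2 · (5/3)^-2 = 324/25

324/25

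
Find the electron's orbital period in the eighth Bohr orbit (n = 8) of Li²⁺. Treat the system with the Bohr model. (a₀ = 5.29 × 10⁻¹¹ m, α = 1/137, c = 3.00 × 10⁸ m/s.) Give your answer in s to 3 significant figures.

8.63 × 10⁻¹⁵ s

r = n²a₀/Z = 8²·5.29 × 10⁻¹¹/3 = 1.13 × 10⁻⁹ m
v = Zαc/n = 3·0.00730·3.00 × 10⁸/8 = 8.21 × 10⁵ m/s
T = 2πr/v = 8.63 × 10⁻¹⁵ s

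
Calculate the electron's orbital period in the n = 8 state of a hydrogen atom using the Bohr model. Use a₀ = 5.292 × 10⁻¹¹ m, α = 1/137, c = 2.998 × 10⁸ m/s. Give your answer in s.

7.780 × 10⁻¹⁴ s

r = n²a₀/Z = 8²·5.292 × 10⁻¹¹/1 = 3.387 × 10⁻⁹ m
v = Zαc/n = 1·0.007299·2.998 × 10⁸/8 = 2.735 × 10⁵ m/s
T = 2πr/v = 7.780 × 10⁻¹⁴ s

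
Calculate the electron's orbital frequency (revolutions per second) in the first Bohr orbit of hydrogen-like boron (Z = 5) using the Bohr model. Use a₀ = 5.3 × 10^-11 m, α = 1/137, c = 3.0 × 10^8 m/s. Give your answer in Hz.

1.6 × 10^17 Hz

r = n²a₀/Z = 1.1 × 10^-11 m, v = Zαc/n = 1.1 × 10^7 m/s
f = v/(2πr) = 1.6 × 10^17 Hz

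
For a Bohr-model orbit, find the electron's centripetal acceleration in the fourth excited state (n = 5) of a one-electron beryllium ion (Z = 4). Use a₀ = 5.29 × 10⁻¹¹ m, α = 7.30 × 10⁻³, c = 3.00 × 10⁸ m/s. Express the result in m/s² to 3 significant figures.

9.28 × 10²¹ m/s²

r = n²a₀/Z = 3.31 × 10⁻¹⁰ m, v = Zαc/n = 1.75 × 10⁶ m/s
a = v²/r = (1.75 × 10⁶)² / 3.31 × 10⁻¹⁰ = 9.28 × 10²¹ m/s²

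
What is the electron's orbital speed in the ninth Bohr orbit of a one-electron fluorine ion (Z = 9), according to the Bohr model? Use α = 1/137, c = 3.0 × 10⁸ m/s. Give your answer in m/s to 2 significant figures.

2.2 × 10⁶ m/s

v_n = Zαc/n = 9 × 0.0073 × 3.0 × 10⁸ / 9
    = 2.2 × 10⁶ m/s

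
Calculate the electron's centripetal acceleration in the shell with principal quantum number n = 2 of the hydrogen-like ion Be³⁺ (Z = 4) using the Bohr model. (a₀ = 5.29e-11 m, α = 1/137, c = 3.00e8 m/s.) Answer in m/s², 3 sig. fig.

3.63e23 m/s²

r = n²a₀/Z = 5.29e-11 m, v = Zαc/n = 4.38e6 m/s
a = v²/r = (4.38e6)² / 5.29e-11 = 3.63e23 m/s²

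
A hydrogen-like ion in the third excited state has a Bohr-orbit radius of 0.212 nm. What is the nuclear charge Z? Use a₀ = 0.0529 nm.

r_n = n²a₀/Z ⇒ Z = n²a₀/r = 4² × 0.0529 / 0.212 ≈ 3.99
Z = 4

4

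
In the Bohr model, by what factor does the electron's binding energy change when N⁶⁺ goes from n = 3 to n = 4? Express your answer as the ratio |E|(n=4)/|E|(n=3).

9/16

|E| ∝ Z^2 · n^-2; with Z fixed, |E| ∝ n^-2.
|E|(n=4)/|E|(n=3) = (4/3)^-2 = 9/16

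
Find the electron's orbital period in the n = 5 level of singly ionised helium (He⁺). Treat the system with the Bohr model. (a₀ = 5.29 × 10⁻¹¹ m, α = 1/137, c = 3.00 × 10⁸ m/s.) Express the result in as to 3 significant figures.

4740 as

r = n²a₀/Z = 5²·5.29 × 10⁻¹¹/2 = 6.61 × 10⁻¹⁰ m
v = Zαc/n = 2·0.00730·3.00 × 10⁸/5 = 8.76 × 10⁵ m/s
T = 2πr/v = 4.74 × 10⁻¹⁵ s = 4740 as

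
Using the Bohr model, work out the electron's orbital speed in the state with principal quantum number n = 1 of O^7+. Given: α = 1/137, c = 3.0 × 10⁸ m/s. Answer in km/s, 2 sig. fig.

v_n = Zαc/n = 8 × 0.0073 × 3.0 × 10⁸ / 1
    = 1.8 × 10⁴ km/s

1.8 × 10⁴ km/s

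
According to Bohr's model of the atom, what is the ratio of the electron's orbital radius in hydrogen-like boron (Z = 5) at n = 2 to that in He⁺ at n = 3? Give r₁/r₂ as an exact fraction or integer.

r ∝ Z^-1 · n^2
r₁/r₂ = (5/2)^-1 · (2/3)^2 = 8/45

8/45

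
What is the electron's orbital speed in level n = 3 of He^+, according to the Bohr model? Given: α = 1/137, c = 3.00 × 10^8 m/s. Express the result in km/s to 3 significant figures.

v_n = Zαc/n = 2 × 0.00730 × 3.00 × 10^8 / 3
    = 1460 km/s

1460 km/s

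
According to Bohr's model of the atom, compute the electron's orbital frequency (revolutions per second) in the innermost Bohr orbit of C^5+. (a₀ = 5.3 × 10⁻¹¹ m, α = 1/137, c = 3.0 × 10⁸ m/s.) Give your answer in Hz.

2.4 × 10¹⁷ Hz

r = n²a₀/Z = 8.8 × 10⁻¹² m, v = Zαc/n = 1.3 × 10⁷ m/s
f = v/(2πr) = 2.4 × 10¹⁷ Hz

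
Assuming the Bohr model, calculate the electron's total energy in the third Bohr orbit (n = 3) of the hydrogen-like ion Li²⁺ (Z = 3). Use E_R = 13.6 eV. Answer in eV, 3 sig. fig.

-13.6 eV

E_n = −E_R·Z²/n² = −13.6 × 3²/3² = -13.6 eV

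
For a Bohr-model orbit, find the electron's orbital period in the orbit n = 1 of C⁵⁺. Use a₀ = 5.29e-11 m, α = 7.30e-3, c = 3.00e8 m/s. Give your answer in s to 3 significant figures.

4.22e-18 s

r = n²a₀/Z = 1²·5.29e-11/6 = 8.82e-12 m
v = Zαc/n = 6·0.00730·3.00e8/1 = 1.31e7 m/s
T = 2πr/v = 4.22e-18 s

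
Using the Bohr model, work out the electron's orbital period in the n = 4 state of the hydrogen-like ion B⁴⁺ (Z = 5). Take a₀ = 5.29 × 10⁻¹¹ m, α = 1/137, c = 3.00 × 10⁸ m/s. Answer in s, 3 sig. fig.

r = n²a₀/Z = 4²·5.29 × 10⁻¹¹/5 = 1.69 × 10⁻¹⁰ m
v = Zαc/n = 5·0.00730·3.00 × 10⁸/4 = 2.74 × 10⁶ m/s
T = 2πr/v = 3.89 × 10⁻¹⁶ s

3.89 × 10⁻¹⁶ s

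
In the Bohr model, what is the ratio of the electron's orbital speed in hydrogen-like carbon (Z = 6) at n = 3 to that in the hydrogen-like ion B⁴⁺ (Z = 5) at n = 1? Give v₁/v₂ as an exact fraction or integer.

2/5

v ∝ Z^1 · n^-1
v₁/v₂ = (6/5)^1 · (3/1)^-1 = 2/5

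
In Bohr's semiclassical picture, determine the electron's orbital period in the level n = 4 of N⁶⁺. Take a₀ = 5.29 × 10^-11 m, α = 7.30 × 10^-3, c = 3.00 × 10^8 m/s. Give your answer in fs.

0.198 fs

r = n²a₀/Z = 4²·5.29 × 10^-11/7 = 1.21 × 10^-10 m
v = Zαc/n = 7·0.00730·3.00 × 10^8/4 = 3.83 × 10^6 m/s
T = 2πr/v = 1.98 × 10^-16 s = 0.198 fs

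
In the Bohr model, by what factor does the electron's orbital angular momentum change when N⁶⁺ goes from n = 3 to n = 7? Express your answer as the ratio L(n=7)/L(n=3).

7/3

L = nℏ depends only on n, so L ∝ n.
L(n=7)/L(n=3) = (7/3)^1 = 7/3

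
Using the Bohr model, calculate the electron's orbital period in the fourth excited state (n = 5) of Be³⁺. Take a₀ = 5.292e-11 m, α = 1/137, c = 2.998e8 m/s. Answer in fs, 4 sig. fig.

r = n²a₀/Z = 5²·5.292e-11/4 = 3.308e-10 m
v = Zαc/n = 4·0.007299·2.998e8/5 = 1.751e6 m/s
T = 2πr/v = 1.187e-15 s = 1.187 fs

1.187 fs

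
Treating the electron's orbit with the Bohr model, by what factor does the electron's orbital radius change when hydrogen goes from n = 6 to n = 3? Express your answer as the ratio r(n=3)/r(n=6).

r ∝ Z^-1 · n^2; with Z fixed, r ∝ n^2.
r(n=3)/r(n=6) = (3/6)^2 = 1/4

1/4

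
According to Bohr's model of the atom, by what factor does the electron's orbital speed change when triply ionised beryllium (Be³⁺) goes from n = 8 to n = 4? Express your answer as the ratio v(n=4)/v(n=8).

2

v ∝ Z^1 · n^-1; with Z fixed, v ∝ n^-1.
v(n=4)/v(n=8) = (4/8)^-1 = 2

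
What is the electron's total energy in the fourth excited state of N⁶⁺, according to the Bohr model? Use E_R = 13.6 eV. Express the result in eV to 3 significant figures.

E_n = −E_R·Z²/n² = −13.6 × 7²/5² = -26.7 eV

-26.7 eV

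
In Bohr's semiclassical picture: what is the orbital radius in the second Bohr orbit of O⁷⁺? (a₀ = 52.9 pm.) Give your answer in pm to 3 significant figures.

26.4 pm

r_n = n²a₀/Z = 2² × 52.9 / 8
    = 4 × 52.9 / 8 = 26.4 pm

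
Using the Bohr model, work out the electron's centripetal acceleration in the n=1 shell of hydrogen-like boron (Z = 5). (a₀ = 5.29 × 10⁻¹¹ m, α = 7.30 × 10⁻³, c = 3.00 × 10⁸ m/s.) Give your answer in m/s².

r = n²a₀/Z = 1.06 × 10⁻¹¹ m, v = Zαc/n = 1.09 × 10⁷ m/s
a = v²/r = (1.09 × 10⁷)² / 1.06 × 10⁻¹¹ = 1.13 × 10²⁵ m/s²

1.13 × 10²⁵ m/s²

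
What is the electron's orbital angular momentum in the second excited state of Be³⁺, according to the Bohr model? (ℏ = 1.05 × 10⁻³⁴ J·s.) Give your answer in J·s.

L_n = nℏ = 3 × 1.05 × 10⁻³⁴ = 3.15 × 10⁻³⁴ J·s

3.15 × 10⁻³⁴ J·s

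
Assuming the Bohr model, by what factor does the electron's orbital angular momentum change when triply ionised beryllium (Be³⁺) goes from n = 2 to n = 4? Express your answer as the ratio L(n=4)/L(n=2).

L = nℏ depends only on n, so L ∝ n.
L(n=4)/L(n=2) = (4/2)^1 = 2

2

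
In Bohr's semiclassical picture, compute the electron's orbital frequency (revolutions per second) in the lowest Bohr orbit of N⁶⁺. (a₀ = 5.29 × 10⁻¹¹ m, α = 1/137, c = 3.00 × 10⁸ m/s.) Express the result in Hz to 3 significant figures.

r = n²a₀/Z = 7.56 × 10⁻¹² m, v = Zαc/n = 1.53 × 10⁷ m/s
f = v/(2πr) = 3.23 × 10¹⁷ Hz

3.23 × 10¹⁷ Hz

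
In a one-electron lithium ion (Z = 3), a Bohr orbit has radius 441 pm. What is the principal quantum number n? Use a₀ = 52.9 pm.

r_n = n²a₀/Z ⇒ n² = rZ/a₀ = 441 × 3 / 52.9 ≈ 25.01
n = 5

5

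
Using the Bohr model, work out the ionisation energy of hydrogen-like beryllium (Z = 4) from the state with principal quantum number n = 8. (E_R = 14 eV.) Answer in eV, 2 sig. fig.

3.5 eV

E_n = −E_R·Z²/n² = −14 × 4²/8² eV = -3.5 eV
Ionisation energy = −E_n = 3.5 eV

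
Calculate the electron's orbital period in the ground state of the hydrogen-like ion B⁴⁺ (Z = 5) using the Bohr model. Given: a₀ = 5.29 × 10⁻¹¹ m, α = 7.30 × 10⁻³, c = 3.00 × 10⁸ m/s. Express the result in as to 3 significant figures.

r = n²a₀/Z = 1²·5.29 × 10⁻¹¹/5 = 1.06 × 10⁻¹¹ m
v = Zαc/n = 5·0.00730·3.00 × 10⁸/1 = 1.09 × 10⁷ m/s
T = 2πr/v = 6.07 × 10⁻¹⁸ s = 6.07 as

6.07 as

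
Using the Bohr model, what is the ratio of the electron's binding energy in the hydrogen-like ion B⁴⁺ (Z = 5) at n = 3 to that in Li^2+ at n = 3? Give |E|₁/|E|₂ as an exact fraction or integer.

25/9

|E| ∝ Z^2 · n^-2
|E|₁/|E|₂ = (5/3)^2 · (3/3)^-2 = 25/9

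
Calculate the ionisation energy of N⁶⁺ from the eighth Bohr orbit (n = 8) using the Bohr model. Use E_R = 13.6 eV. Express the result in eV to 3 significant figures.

E_n = −E_R·Z²/n² = −13.6 × 7²/8² eV = -10.4 eV
Ionisation energy = −E_n = 10.4 eV

10.4 eV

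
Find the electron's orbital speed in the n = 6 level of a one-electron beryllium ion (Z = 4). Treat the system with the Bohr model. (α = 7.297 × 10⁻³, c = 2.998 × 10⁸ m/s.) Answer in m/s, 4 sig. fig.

1.458 × 10⁶ m/s

v_n = Zαc/n = 4 × 0.007297 × 2.998 × 10⁸ / 6
    = 1.458 × 10⁶ m/s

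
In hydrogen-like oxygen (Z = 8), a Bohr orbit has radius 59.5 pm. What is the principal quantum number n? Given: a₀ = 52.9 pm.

3

r_n = n²a₀/Z ⇒ n² = rZ/a₀ = 59.5 × 8 / 52.9 ≈ 9.00
n = 3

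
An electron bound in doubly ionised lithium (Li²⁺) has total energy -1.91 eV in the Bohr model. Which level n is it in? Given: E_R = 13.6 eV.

8

E_n = −E_R Z²/n² ⇒ n² = E_R Z²/(−E_n) = 13.6 × 3² / 1.91 ≈ 64.08
n = 8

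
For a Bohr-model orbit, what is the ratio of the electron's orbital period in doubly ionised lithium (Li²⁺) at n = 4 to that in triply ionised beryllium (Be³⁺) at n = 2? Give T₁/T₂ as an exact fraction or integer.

128/9

T ∝ Z^-2 · n^3
T₁/T₂ = (3/4)^-2 · (4/2)^3 = 128/9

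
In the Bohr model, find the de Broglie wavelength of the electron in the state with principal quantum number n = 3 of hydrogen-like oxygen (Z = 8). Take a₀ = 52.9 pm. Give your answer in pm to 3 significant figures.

The Bohr quantisation condition is nλ = 2πr_n.
r_n = n²a₀/Z = 59.5 pm
λ = 2πr_n/n = 2π·59.5/3 = 125 pm

125 pm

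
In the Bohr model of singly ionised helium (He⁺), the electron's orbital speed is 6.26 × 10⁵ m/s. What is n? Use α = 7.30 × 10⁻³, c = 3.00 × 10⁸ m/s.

v_n = Zαc/n ⇒ n = Zαc/v = 2 × 0.00730 × 3.00 × 10⁸ / 6.26 × 10⁵ ≈ 7.00
n = 7

7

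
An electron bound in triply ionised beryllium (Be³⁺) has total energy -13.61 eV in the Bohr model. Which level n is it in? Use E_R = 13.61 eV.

E_n = −E_R Z²/n² ⇒ n² = E_R Z²/(−E_n) = 13.61 × 4² / 13.61 ≈ 16.00
n = 4

4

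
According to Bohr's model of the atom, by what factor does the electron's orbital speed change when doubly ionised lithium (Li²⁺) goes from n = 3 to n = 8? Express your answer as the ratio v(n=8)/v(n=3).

v ∝ Z^1 · n^-1; with Z fixed, v ∝ n^-1.
v(n=8)/v(n=3) = (8/3)^-1 = 3/8

3/8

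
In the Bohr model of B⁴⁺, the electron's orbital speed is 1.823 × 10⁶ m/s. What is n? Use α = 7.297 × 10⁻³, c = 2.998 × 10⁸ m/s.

v_n = Zαc/n ⇒ n = Zαc/v = 5 × 0.007297 × 2.998 × 10⁸ / 1.823 × 10⁶ ≈ 6.00
n = 6

6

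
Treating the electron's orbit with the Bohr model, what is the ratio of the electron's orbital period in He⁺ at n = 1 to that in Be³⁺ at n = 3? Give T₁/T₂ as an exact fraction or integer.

4/27

T ∝ Z^-2 · n^3
T₁/T₂ = (2/4)^-2 · (1/3)^3 = 4/27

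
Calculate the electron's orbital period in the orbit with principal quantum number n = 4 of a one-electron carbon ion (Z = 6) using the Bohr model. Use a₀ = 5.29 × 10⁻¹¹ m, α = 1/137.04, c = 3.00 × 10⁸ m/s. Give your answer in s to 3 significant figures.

r = n²a₀/Z = 4²·5.29 × 10⁻¹¹/6 = 1.41 × 10⁻¹⁰ m
v = Zαc/n = 6·0.00730·3.00 × 10⁸/4 = 3.28 × 10⁶ m/s
T = 2πr/v = 2.70 × 10⁻¹⁶ s

2.70 × 10⁻¹⁶ s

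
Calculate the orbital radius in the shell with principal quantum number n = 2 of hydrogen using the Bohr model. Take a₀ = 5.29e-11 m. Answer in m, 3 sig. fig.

r_n = n²a₀/Z = 2² × 5.29e-11 / 1
    = 4 × 5.29e-11 / 1 = 2.12e-10 m

2.12e-10 m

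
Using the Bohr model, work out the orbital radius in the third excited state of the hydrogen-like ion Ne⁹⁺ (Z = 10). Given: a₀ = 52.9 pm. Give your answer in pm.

r_n = n²a₀/Z = 4² × 52.9 / 10
    = 16 × 52.9 / 10 = 84.6 pm

84.6 pm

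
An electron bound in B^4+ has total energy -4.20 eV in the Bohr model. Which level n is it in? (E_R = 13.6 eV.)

E_n = −E_R Z²/n² ⇒ n² = E_R Z²/(−E_n) = 13.6 × 5² / 4.20 ≈ 80.95
n = 9

9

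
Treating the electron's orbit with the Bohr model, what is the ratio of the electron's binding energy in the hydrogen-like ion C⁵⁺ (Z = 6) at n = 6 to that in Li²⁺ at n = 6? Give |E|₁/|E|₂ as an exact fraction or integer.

4

|E| ∝ Z^2 · n^-2
|E|₁/|E|₂ = (6/3)^2 · (6/6)^-2 = 4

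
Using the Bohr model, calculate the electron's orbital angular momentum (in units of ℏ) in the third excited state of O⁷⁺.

L_n = nℏ, so L/ℏ = n = 4.

4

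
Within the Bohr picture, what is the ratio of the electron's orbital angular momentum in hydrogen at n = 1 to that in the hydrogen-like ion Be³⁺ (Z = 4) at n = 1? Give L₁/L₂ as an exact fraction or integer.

L = nℏ is independent of Z.
L₁/L₂ = n₁/n₂ = 1/1 = 1

1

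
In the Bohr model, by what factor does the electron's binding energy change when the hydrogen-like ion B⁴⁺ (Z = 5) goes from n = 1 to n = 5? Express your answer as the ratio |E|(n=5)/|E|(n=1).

|E| ∝ Z^2 · n^-2; with Z fixed, |E| ∝ n^-2.
|E|(n=5)/|E|(n=1) = (5/1)^-2 = 1/25

1/25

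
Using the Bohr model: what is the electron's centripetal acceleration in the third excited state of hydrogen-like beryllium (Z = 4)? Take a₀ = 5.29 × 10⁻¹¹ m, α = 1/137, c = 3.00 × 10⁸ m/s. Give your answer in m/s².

2.27 × 10²² m/s²

r = n²a₀/Z = 2.12 × 10⁻¹⁰ m, v = Zαc/n = 2.19 × 10⁶ m/s
a = v²/r = (2.19 × 10⁶)² / 2.12 × 10⁻¹⁰ = 2.27 × 10²² m/s²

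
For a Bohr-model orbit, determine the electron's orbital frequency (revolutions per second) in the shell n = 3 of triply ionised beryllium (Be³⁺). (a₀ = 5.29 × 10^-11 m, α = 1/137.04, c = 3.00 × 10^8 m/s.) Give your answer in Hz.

r = n²a₀/Z = 1.19 × 10^-10 m, v = Zαc/n = 2.92 × 10^6 m/s
f = v/(2πr) = 3.90 × 10^15 Hz

3.90 × 10^15 Hz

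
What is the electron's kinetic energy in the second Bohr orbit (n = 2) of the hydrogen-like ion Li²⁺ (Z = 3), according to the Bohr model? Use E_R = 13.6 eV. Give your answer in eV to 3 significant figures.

30.6 eV

For a Coulomb orbit the virial theorem gives K = −E_n.
E_n = −E_R·Z²/n², so K = E_R·Z²/n² = 13.6 × 3²/2² = 30.6 eV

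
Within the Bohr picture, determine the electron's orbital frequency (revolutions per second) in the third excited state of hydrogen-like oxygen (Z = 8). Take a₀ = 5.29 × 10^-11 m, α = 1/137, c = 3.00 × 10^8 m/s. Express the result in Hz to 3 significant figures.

r = n²a₀/Z = 1.06 × 10^-10 m, v = Zαc/n = 4.38 × 10^6 m/s
f = v/(2πr) = 6.59 × 10^15 Hz

6.59 × 10^15 Hz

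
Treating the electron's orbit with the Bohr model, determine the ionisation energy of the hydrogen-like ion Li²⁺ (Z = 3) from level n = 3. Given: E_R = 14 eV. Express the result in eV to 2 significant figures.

14 eV

E_n = −E_R·Z²/n² = −14 × 3²/3² eV = -14 eV
Ionisation energy = −E_n = 14 eV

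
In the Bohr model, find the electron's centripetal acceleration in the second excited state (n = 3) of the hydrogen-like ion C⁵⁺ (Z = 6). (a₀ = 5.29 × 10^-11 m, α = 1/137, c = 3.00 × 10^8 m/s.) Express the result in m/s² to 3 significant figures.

2.42 × 10^23 m/s²

r = n²a₀/Z = 7.94 × 10^-11 m, v = Zαc/n = 4.38 × 10^6 m/s
a = v²/r = (4.38 × 10^6)² / 7.94 × 10^-11 = 2.42 × 10^23 m/s²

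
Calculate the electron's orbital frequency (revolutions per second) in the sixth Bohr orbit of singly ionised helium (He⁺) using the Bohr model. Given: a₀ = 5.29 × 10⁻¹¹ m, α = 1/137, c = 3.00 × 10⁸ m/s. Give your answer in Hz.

r = n²a₀/Z = 9.52 × 10⁻¹⁰ m, v = Zαc/n = 7.30 × 10⁵ m/s
f = v/(2πr) = 1.22 × 10¹⁴ Hz

1.22 × 10¹⁴ Hz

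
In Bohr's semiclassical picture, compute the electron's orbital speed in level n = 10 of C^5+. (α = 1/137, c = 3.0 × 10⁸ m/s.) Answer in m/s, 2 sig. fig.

v_n = Zαc/n = 6 × 0.0073 × 3.0 × 10⁸ / 10
    = 1.3 × 10⁶ m/s

1.3 × 10⁶ m/s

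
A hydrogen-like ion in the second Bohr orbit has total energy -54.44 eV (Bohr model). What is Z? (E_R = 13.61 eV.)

E_n = −E_R Z²/n² ⇒ Z² = −E_n n²/E_R = 54.44 × 2² / 13.61 ≈ 16.00
Z = 4

4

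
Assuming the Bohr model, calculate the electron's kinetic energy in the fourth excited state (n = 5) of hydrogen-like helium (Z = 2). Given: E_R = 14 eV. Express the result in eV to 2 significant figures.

For a Coulomb orbit the virial theorem gives K = −E_n.
E_n = −E_R·Z²/n², so K = E_R·Z²/n² = 14 × 2²/5² = 2.2 eV

2.2 eV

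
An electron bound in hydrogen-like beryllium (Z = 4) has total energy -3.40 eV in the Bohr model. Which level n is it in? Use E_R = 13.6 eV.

8

E_n = −E_R Z²/n² ⇒ n² = E_R Z²/(−E_n) = 13.6 × 4² / 3.40 ≈ 64.00
n = 8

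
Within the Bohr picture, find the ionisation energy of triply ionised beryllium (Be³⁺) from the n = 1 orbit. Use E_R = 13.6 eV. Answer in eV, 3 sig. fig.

218 eV

E_n = −E_R·Z²/n² = −13.6 × 4²/1² eV = -218 eV
Ionisation energy = −E_n = 218 eV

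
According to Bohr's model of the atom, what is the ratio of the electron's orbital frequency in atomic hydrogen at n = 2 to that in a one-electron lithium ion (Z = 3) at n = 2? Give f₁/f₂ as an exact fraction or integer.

1/9

f ∝ Z^2 · n^-3
f₁/f₂ = (1/3)^2 · (2/2)^-3 = 1/9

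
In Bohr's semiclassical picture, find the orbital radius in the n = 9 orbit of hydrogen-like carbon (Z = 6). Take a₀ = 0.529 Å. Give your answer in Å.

7.14 Å

r_n = n²a₀/Z = 9² × 0.529 / 6
    = 81 × 0.529 / 6 = 7.14 Å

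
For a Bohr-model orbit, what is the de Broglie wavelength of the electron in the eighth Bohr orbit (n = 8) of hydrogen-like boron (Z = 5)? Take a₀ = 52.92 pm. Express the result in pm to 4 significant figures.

532.0 pm

The Bohr quantisation condition is nλ = 2πr_n.
r_n = n²a₀/Z = 677.4 pm
λ = 2πr_n/n = 2π·677.4/8 = 532.0 pm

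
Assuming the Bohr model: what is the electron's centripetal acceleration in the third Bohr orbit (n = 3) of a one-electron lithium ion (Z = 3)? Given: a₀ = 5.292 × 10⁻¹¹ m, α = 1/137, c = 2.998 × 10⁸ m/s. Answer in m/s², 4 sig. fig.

r = n²a₀/Z = 1.588 × 10⁻¹⁰ m, v = Zαc/n = 2.188 × 10⁶ m/s
a = v²/r = (2.188 × 10⁶)² / 1.588 × 10⁻¹⁰ = 3.016 × 10²² m/s²

3.016 × 10²² m/s²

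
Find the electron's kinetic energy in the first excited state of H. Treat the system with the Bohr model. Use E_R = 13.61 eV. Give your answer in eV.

3.402 eV

For a Coulomb orbit the virial theorem gives K = −E_n.
E_n = −E_R·Z²/n², so K = E_R·Z²/n² = 13.61 × 1²/2² = 3.402 eV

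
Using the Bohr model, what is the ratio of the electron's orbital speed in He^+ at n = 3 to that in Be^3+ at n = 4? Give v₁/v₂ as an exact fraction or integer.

2/3

v ∝ Z^1 · n^-1
v₁/v₂ = (2/4)^1 · (3/4)^-1 = 2/3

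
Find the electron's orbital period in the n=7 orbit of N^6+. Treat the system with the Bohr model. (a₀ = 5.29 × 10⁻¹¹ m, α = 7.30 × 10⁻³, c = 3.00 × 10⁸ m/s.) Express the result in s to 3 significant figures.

1.06 × 10⁻¹⁵ s

r = n²a₀/Z = 7²·5.29 × 10⁻¹¹/7 = 3.70 × 10⁻¹⁰ m
v = Zαc/n = 7·0.00730·3.00 × 10⁸/7 = 2.19 × 10⁶ m/s
T = 2πr/v = 1.06 × 10⁻¹⁵ s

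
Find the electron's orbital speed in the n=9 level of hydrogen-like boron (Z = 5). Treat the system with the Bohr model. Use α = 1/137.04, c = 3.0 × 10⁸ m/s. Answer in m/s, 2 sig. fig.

1.2 × 10⁶ m/s

v_n = Zαc/n = 5 × 0.0073 × 3.0 × 10⁸ / 9
    = 1.2 × 10⁶ m/s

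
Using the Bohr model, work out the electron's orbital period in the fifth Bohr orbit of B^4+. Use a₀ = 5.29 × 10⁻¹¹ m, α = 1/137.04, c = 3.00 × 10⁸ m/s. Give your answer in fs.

0.759 fs

r = n²a₀/Z = 5²·5.29 × 10⁻¹¹/5 = 2.64 × 10⁻¹⁰ m
v = Zαc/n = 5·0.00730·3.00 × 10⁸/5 = 2.19 × 10⁶ m/s
T = 2πr/v = 7.59 × 10⁻¹⁶ s = 0.759 fs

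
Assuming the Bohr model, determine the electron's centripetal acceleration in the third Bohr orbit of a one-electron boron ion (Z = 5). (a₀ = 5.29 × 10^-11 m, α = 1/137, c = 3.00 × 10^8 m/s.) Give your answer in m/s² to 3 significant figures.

1.40 × 10^23 m/s²

r = n²a₀/Z = 9.52 × 10^-11 m, v = Zαc/n = 3.65 × 10^6 m/s
a = v²/r = (3.65 × 10^6)² / 9.52 × 10^-11 = 1.40 × 10^23 m/s²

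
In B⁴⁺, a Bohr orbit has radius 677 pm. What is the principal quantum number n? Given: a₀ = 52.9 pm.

8

r_n = n²a₀/Z ⇒ n² = rZ/a₀ = 677 × 5 / 52.9 ≈ 63.99
n = 8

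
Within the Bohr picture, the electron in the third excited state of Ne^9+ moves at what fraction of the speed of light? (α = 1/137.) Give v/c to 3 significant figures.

0.0182

v_n = Zαc/n, so v/c = Zα/n = 10 × 0.00730 / 4 = 0.0182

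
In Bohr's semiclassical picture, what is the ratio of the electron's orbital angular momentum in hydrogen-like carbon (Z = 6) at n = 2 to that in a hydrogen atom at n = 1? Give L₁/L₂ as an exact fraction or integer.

2

L = nℏ is independent of Z.
L₁/L₂ = n₁/n₂ = 2/1 = 2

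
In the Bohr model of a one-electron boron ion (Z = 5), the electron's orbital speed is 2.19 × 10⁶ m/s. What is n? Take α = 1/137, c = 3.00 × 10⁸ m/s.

v_n = Zαc/n ⇒ n = Zαc/v = 5 × 0.00730 × 3.00 × 10⁸ / 2.19 × 10⁶ ≈ 5.00
n = 5

5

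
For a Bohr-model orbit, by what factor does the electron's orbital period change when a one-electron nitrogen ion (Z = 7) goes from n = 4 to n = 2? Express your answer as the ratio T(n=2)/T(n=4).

1/8

T ∝ Z^-2 · n^3; with Z fixed, T ∝ n^3.
T(n=2)/T(n=4) = (2/4)^3 = 1/8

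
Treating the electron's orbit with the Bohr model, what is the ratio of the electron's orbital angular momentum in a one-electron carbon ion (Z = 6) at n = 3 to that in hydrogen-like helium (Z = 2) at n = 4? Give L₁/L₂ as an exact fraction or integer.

L = nℏ is independent of Z.
L₁/L₂ = n₁/n₂ = 3/4 = 3/4

3/4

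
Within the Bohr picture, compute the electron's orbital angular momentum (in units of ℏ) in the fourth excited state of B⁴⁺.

L_n = nℏ, so L/ℏ = n = 5.

5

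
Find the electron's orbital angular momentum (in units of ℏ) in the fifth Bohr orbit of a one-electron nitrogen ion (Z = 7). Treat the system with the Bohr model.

5

L_n = nℏ, so L/ℏ = n = 5.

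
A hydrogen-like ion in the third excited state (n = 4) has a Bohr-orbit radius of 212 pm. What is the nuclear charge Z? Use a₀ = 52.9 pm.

r_n = n²a₀/Z ⇒ Z = n²a₀/r = 4² × 52.9 / 212 ≈ 3.99
Z = 4

4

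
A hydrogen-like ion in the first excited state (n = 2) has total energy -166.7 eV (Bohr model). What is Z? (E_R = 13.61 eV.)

E_n = −E_R Z²/n² ⇒ Z² = −E_n n²/E_R = 166.7 × 2² / 13.61 ≈ 48.99
Z = 7

7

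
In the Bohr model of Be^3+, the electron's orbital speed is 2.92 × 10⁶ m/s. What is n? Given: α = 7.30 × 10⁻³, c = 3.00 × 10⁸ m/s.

v_n = Zαc/n ⇒ n = Zαc/v = 4 × 0.00730 × 3.00 × 10⁸ / 2.92 × 10⁶ ≈ 3.00
n = 3

3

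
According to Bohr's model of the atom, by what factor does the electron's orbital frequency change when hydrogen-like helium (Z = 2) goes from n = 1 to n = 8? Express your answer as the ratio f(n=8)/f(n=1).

1/512

f ∝ Z^2 · n^-3; with Z fixed, f ∝ n^-3.
f(n=8)/f(n=1) = (8/1)^-3 = 1/512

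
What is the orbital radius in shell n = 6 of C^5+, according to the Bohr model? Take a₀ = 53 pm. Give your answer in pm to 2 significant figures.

320 pm

r_n = n²a₀/Z = 6² × 53 / 6
    = 36 × 53 / 6 = 320 pm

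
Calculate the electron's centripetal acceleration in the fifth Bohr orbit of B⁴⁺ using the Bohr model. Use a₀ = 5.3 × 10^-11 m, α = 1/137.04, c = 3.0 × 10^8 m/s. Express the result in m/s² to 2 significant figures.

r = n²a₀/Z = 2.6 × 10^-10 m, v = Zαc/n = 2.2 × 10^6 m/s
a = v²/r = (2.2 × 10^6)² / 2.6 × 10^-10 = 1.8 × 10^22 m/s²

1.8 × 10^22 m/s²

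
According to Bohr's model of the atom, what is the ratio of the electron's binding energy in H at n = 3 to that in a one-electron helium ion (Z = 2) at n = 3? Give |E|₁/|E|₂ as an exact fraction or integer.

|E| ∝ Z^2 · n^-2
|E|₁/|E|₂ = (1/2)^2 · (3/3)^-2 = 1/4

1/4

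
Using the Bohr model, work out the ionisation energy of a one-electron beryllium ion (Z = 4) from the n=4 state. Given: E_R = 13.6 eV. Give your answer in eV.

E_n = −E_R·Z²/n² = −13.6 × 4²/4² eV = -13.6 eV
Ionisation energy = −E_n = 13.6 eV

13.6 eV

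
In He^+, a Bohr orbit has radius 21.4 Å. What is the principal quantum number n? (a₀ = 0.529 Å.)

9

r_n = n²a₀/Z ⇒ n² = rZ/a₀ = 21.4 × 2 / 0.529 ≈ 80.91
n = 9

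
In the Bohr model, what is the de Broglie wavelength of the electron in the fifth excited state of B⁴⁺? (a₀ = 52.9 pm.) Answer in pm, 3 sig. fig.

399 pm

The Bohr quantisation condition is nλ = 2πr_n.
r_n = n²a₀/Z = 381 pm
λ = 2πr_n/n = 2π·381/6 = 399 pm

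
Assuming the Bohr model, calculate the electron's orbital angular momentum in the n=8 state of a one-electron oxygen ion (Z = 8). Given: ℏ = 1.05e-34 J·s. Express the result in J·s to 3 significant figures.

8.40e-34 J·s

L_n = nℏ = 8 × 1.05e-34 = 8.40e-34 J·s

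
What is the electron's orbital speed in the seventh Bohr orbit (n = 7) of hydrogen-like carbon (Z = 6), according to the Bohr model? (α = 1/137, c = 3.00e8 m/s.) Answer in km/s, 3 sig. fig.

v_n = Zαc/n = 6 × 0.00730 × 3.00e8 / 7
    = 1880 km/s

1880 km/s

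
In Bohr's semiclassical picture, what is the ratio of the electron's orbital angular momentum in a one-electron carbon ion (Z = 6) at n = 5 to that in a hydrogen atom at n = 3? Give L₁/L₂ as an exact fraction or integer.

L = nℏ is independent of Z.
L₁/L₂ = n₁/n₂ = 5/3 = 5/3

5/3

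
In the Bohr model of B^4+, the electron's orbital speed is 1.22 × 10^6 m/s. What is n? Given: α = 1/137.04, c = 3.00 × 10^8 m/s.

9

v_n = Zαc/n ⇒ n = Zαc/v = 5 × 0.00730 × 3.00 × 10^8 / 1.22 × 10^6 ≈ 8.97
n = 9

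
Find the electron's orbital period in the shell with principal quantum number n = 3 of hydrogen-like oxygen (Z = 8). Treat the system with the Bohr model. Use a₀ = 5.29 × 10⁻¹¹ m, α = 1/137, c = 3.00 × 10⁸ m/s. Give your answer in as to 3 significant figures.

64.0 as

r = n²a₀/Z = 3²·5.29 × 10⁻¹¹/8 = 5.95 × 10⁻¹¹ m
v = Zαc/n = 8·0.00730·3.00 × 10⁸/3 = 5.84 × 10⁶ m/s
T = 2πr/v = 6.40 × 10⁻¹⁷ s = 64.0 as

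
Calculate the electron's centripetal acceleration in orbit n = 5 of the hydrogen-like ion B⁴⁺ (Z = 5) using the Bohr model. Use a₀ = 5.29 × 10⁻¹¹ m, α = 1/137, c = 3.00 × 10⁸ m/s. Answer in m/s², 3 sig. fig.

r = n²a₀/Z = 2.64 × 10⁻¹⁰ m, v = Zαc/n = 2.19 × 10⁶ m/s
a = v²/r = (2.19 × 10⁶)² / 2.64 × 10⁻¹⁰ = 1.81 × 10²² m/s²

1.81 × 10²² m/s²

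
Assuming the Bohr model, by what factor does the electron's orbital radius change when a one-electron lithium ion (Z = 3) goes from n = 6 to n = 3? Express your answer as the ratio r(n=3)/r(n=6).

1/4

r ∝ Z^-1 · n^2; with Z fixed, r ∝ n^2.
r(n=3)/r(n=6) = (3/6)^2 = 1/4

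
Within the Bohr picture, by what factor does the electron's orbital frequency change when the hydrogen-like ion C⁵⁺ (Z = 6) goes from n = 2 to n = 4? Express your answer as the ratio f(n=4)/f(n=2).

1/8

f ∝ Z^2 · n^-3; with Z fixed, f ∝ n^-3.
f(n=4)/f(n=2) = (4/2)^-3 = 1/8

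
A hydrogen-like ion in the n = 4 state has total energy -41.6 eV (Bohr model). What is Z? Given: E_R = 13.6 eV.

E_n = −E_R Z²/n² ⇒ Z² = −E_n n²/E_R = 41.6 × 4² / 13.6 ≈ 48.94
Z = 7

7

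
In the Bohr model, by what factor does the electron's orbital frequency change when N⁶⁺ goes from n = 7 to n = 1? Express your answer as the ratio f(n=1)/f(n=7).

343

f ∝ Z^2 · n^-3; with Z fixed, f ∝ n^-3.
f(n=1)/f(n=7) = (1/7)^-3 = 343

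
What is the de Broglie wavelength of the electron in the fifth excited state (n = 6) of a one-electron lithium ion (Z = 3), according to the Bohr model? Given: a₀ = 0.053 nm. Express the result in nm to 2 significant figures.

The Bohr quantisation condition is nλ = 2πr_n.
r_n = n²a₀/Z = 0.64 nm
λ = 2πr_n/n = 2π·0.64/6 = 0.67 nm

0.67 nm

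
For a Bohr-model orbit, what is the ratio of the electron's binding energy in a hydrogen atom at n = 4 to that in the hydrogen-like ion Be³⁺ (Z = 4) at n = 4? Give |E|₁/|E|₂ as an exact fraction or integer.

1/16

|E| ∝ Z^2 · n^-2
|E|₁/|E|₂ = (1/4)^2 · (4/4)^-2 = 1/16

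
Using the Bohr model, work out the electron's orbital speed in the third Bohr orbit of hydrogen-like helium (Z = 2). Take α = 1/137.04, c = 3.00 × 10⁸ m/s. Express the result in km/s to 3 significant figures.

v_n = Zαc/n = 2 × 0.00730 × 3.00 × 10⁸ / 3
    = 1460 km/s

1460 km/s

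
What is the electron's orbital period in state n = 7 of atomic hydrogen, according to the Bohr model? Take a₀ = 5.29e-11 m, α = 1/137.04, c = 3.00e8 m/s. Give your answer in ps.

r = n²a₀/Z = 7²·5.29e-11/1 = 2.59e-9 m
v = Zαc/n = 1·0.00730·3.00e8/7 = 3.13e5 m/s
T = 2πr/v = 5.21e-14 s = 0.0521 ps

0.0521 ps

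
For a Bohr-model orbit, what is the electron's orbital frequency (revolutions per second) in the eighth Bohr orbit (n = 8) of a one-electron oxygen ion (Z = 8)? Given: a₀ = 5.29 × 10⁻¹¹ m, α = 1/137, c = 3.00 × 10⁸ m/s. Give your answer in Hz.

8.24 × 10¹⁴ Hz

r = n²a₀/Z = 4.23 × 10⁻¹⁰ m, v = Zαc/n = 2.19 × 10⁶ m/s
f = v/(2πr) = 8.24 × 10¹⁴ Hz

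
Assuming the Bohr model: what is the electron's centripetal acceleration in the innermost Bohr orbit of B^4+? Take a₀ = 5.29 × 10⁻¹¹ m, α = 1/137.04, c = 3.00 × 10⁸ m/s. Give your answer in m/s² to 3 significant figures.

1.13 × 10²⁵ m/s²

r = n²a₀/Z = 1.06 × 10⁻¹¹ m, v = Zαc/n = 1.09 × 10⁷ m/s
a = v²/r = (1.09 × 10⁷)² / 1.06 × 10⁻¹¹ = 1.13 × 10²⁵ m/s²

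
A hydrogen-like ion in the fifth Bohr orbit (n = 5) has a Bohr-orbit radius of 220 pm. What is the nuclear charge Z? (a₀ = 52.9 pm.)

r_n = n²a₀/Z ⇒ Z = n²a₀/r = 5² × 52.9 / 220 ≈ 6.01
Z = 6

6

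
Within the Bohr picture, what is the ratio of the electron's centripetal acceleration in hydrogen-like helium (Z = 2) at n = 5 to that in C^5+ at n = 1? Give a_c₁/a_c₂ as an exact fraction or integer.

a_c ∝ Z^3 · n^-4
a_c₁/a_c₂ = (2/6)^3 · (5/1)^-4 = 1/16875

1/16875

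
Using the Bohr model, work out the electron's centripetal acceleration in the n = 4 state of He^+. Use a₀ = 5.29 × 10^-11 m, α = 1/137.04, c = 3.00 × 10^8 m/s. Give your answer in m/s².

r = n²a₀/Z = 4.23 × 10^-10 m, v = Zαc/n = 1.09 × 10^6 m/s
a = v²/r = (1.09 × 10^6)² / 4.23 × 10^-10 = 2.83 × 10^21 m/s²

2.83 × 10^21 m/s²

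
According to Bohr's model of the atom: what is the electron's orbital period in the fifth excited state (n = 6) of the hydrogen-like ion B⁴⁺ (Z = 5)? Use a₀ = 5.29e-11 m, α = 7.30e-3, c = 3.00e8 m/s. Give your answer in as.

r = n²a₀/Z = 6²·5.29e-11/5 = 3.81e-10 m
v = Zαc/n = 5·0.00730·3.00e8/6 = 1.82e6 m/s
T = 2πr/v = 1.31e-15 s = 1310 as

1310 as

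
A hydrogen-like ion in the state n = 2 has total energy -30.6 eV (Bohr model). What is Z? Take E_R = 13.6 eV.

E_n = −E_R Z²/n² ⇒ Z² = −E_n n²/E_R = 30.6 × 2² / 13.6 ≈ 9.00
Z = 3

3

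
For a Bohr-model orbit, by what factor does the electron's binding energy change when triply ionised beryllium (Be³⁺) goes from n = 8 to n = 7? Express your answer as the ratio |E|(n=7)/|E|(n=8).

|E| ∝ Z^2 · n^-2; with Z fixed, |E| ∝ n^-2.
|E|(n=7)/|E|(n=8) = (7/8)^-2 = 64/49

64/49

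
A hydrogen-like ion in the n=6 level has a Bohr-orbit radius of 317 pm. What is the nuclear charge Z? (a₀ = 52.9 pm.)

r_n = n²a₀/Z ⇒ Z = n²a₀/r = 6² × 52.9 / 317 ≈ 6.01
Z = 6

6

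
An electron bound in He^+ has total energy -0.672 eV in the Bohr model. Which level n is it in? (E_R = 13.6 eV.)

9

E_n = −E_R Z²/n² ⇒ n² = E_R Z²/(−E_n) = 13.6 × 2² / 0.672 ≈ 80.95
n = 9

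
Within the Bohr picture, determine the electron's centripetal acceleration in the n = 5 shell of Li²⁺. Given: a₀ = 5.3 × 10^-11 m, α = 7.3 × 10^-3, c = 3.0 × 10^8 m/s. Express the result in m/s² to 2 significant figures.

r = n²a₀/Z = 4.4 × 10^-10 m, v = Zαc/n = 1.3 × 10^6 m/s
a = v²/r = (1.3 × 10^6)² / 4.4 × 10^-10 = 3.9 × 10^21 m/s²

3.9 × 10^21 m/s²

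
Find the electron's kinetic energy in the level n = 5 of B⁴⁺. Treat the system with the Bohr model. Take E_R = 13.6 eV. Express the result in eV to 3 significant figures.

For a Coulomb orbit the virial theorem gives K = −E_n.
E_n = −E_R·Z²/n², so K = E_R·Z²/n² = 13.6 × 5²/5² = 13.6 eV

13.6 eV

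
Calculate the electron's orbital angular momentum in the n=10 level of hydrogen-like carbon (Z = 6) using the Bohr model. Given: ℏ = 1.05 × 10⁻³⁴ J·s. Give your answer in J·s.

L_n = nℏ = 10 × 1.05 × 10⁻³⁴ = 1.05 × 10⁻³³ J·s

1.05 × 10⁻³³ J·s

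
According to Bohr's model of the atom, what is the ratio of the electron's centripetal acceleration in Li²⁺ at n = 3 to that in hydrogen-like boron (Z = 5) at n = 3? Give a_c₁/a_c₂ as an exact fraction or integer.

a_c ∝ Z^3 · n^-4
a_c₁/a_c₂ = (3/5)^3 · (3/3)^-4 = 27/125

27/125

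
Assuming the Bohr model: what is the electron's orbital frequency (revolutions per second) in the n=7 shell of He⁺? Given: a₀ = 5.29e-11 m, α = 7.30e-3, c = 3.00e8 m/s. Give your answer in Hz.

r = n²a₀/Z = 1.30e-9 m, v = Zαc/n = 6.26e5 m/s
f = v/(2πr) = 7.68e13 Hz

7.68e13 Hz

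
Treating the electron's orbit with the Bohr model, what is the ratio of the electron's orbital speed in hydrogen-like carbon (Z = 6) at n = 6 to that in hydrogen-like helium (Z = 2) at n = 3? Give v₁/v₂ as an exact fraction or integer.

3/2

v ∝ Z^1 · n^-1
v₁/v₂ = (6/2)^1 · (6/3)^-1 = 3/2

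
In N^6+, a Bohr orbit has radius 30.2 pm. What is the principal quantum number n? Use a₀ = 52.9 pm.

2

r_n = n²a₀/Z ⇒ n² = rZ/a₀ = 30.2 × 7 / 52.9 ≈ 4.00
n = 2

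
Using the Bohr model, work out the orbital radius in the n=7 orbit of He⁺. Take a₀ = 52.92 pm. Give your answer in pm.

1297 pm

r_n = n²a₀/Z = 7² × 52.92 / 2
    = 49 × 52.92 / 2 = 1297 pm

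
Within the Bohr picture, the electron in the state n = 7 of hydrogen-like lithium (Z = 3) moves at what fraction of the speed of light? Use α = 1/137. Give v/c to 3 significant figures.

0.00313

v_n = Zαc/n, so v/c = Zα/n = 3 × 0.00730 / 7 = 0.00313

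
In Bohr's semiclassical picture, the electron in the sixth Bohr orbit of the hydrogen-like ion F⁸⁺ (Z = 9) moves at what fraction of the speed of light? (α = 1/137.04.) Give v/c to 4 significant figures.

v_n = Zαc/n, so v/c = Zα/n = 9 × 0.007297 / 6 = 0.01095

0.01095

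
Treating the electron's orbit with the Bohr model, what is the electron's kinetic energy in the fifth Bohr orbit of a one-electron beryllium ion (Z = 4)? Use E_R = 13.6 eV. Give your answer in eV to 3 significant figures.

8.70 eV

For a Coulomb orbit the virial theorem gives K = −E_n.
E_n = −E_R·Z²/n², so K = E_R·Z²/n² = 13.6 × 4²/5² = 8.70 eV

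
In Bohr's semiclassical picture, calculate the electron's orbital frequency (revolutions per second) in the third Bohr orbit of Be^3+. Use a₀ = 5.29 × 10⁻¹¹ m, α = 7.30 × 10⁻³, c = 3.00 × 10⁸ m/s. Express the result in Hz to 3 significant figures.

r = n²a₀/Z = 1.19 × 10⁻¹⁰ m, v = Zαc/n = 2.92 × 10⁶ m/s
f = v/(2πr) = 3.90 × 10¹⁵ Hz

3.90 × 10¹⁵ Hz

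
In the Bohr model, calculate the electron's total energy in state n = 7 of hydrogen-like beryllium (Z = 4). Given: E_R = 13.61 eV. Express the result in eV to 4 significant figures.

E_n = −E_R·Z²/n² = −13.61 × 4²/7² = -4.444 eV

-4.444 eV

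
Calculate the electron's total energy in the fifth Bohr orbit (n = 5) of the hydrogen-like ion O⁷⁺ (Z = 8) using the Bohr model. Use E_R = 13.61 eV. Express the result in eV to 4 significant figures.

E_n = −E_R·Z²/n² = −13.61 × 8²/5² = -34.84 eV

-34.84 eV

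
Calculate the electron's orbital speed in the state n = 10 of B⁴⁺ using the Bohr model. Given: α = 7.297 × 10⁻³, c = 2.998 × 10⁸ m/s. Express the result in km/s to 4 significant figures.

1094 km/s

v_n = Zαc/n = 5 × 0.007297 × 2.998 × 10⁸ / 10
    = 1094 km/s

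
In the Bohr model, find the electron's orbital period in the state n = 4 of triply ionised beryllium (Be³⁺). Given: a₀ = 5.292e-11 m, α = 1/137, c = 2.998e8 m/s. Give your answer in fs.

r = n²a₀/Z = 4²·5.292e-11/4 = 2.117e-10 m
v = Zαc/n = 4·0.007299·2.998e8/4 = 2.188e6 m/s
T = 2πr/v = 6.078e-16 s = 0.6078 fs

0.6078 fs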